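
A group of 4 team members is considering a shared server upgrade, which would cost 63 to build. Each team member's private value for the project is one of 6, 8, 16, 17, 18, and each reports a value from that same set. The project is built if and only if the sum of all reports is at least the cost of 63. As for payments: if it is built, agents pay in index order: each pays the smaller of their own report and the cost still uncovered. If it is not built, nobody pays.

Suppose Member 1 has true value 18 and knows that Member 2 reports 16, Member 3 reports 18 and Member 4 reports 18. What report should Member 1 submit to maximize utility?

Report 6: project not built, utility 0.
Report 8: project not built, utility 0.
Report 16: project built, pays 16, utility 18 - 16 = 2.
Report 17: project built, pays 17, utility 18 - 17 = 1.
Report 18: project built, pays 18, utility 18 - 18 = 0.
The best choice is 16 with utility 2.

16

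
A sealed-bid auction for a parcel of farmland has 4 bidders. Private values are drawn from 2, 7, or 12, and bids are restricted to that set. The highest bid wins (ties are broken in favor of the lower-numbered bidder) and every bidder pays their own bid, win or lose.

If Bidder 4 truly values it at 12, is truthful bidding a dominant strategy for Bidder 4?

No

Consider the case where Bidder 1 bids 2, Bidder 2 bids 2 and Bidder 3 bids 2.
Truthful bid 12: wins, pays 12, utility 12 - 12 = 0.
Bid 7 instead: wins, pays 7, utility 12 - 7 = 5.
Since 5 > 0, bidding 7 is strictly better here, so truthful bidding is not dominant.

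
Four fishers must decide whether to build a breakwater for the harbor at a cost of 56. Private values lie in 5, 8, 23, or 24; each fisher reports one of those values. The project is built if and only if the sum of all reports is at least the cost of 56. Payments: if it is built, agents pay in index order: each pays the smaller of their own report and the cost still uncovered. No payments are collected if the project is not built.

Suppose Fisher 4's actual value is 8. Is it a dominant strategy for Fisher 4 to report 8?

Check each profile of the others' reports and compare truth against every alternative report.
Others report (8, 24, 24): truth gives 8, best alternative gives 8.
Others report (23, 23, 23): truth gives 8, best alternative gives 8.
Others report (23, 23, 24): truth gives 8, best alternative gives 8.
Others report (23, 24, 23): truth gives 8, best alternative gives 8.
Others report (23, 24, 24): truth gives 8, best alternative gives 8.
Others report (24, 8, 24): truth gives 8, best alternative gives 8.
(Remaining 58 profiles checked similarly; truth is weakly best in each.)
In every case the truthful report is at least as good as any alternative, so it is a dominant strategy.

Yes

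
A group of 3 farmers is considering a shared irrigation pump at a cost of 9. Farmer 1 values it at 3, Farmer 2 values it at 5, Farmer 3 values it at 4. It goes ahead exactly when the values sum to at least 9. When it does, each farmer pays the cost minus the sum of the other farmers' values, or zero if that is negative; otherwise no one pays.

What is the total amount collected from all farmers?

Total value 12 ≥ cost 9, so it is built.
Farmer 1: others sum to 9; max(0, 9 - 9) = 0.
Farmer 2: others sum to 7; max(0, 9 - 7) = 2.
Farmer 3: others sum to 8; max(0, 9 - 8) = 1.
Total collected = 0 + 2 + 1 = 3.

3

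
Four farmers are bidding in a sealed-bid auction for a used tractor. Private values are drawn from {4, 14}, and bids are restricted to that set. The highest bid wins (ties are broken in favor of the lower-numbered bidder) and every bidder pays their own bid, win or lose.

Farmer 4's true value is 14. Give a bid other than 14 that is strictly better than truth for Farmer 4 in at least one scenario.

4

Suppose Farmer 1 bids 4, Farmer 2 bids 4 and Farmer 3 bids 14.
Bid 14: loses but pays 14, utility -14.
Bid 4: loses but pays 4, utility -4.
So bidding 4 beats truth here (-4 > -14).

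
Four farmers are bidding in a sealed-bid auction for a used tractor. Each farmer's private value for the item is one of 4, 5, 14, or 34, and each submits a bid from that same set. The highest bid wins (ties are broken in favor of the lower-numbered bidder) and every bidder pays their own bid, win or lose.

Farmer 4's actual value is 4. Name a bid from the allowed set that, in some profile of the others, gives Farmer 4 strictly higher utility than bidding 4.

Suppose Farmer 1 bids 4, Farmer 2 bids 4 and Farmer 3 bids 4.
Bid 4: loses but pays 4, utility -4.
Bid 5: wins, pays 5, utility 4 - 5 = -1.
So bidding 5 beats truth here (-1 > -4).

5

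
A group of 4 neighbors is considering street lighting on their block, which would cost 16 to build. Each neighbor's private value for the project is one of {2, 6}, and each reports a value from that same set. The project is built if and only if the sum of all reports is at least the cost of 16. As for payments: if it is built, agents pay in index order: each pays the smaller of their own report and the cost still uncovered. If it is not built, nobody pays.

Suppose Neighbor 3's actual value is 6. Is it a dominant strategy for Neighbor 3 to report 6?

Consider the case where Neighbor 1 reports 2, Neighbor 2 reports 6 and Neighbor 4 reports 6.
Truthful report 6: project built, pays 6, utility 6 - 6 = 0.
Report 2 instead: project built, pays 2, utility 6 - 2 = 4.
Since 4 > 0, reporting 2 is strictly better here, so truthful reporting is not dominant.

No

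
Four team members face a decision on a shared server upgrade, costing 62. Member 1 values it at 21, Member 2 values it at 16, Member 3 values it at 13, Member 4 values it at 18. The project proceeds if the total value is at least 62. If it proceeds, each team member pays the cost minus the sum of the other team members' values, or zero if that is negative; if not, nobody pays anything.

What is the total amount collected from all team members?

Total value 68 ≥ cost 62, so it is built.
Member 1: others sum to 47; max(0, 62 - 47) = 15.
Member 2: others sum to 52; max(0, 62 - 52) = 10.
Member 3: others sum to 55; max(0, 62 - 55) = 7.
Member 4: others sum to 50; max(0, 62 - 50) = 12.
Total collected = 15 + 10 + 7 + 12 = 44.

44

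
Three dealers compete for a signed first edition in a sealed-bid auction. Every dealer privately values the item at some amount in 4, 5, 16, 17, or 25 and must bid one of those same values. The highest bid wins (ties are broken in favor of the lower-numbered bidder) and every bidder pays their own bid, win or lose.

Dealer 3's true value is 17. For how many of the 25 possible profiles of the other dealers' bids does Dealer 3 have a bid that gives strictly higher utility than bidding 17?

Others bid (4, 4): truth gives 0; bid 5 gives 12 > 0. Violating.
Others bid (4, 5): truth gives 0; bid 16 gives 1 > 0. Violating.
Others bid (4, 17): truth gives -17; bid 4 gives -4 > -17. Violating.
Others bid (4, 25): truth gives -17; bid 4 gives -4 > -17. Violating.
Others bid (4, 16): truth gives 0; no alternative beats it.
Others bid (5, 16): truth gives 0; no alternative beats it.
(Checking all 25 profiles: 20 have a profitable deviation, 5 do not.)

20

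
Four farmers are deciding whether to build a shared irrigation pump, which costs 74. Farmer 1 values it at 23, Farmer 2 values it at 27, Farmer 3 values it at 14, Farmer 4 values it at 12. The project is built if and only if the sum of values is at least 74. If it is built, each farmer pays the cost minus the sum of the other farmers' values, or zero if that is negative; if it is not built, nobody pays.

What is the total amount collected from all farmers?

68

Total value 76 ≥ cost 74, so it is built.
Farmer 1: others sum to 53; max(0, 74 - 53) = 21.
Farmer 2: others sum to 49; max(0, 74 - 49) = 25.
Farmer 3: others sum to 62; max(0, 74 - 62) = 12.
Farmer 4: others sum to 64; max(0, 74 - 64) = 10.
Total collected = 21 + 25 + 12 + 10 = 68.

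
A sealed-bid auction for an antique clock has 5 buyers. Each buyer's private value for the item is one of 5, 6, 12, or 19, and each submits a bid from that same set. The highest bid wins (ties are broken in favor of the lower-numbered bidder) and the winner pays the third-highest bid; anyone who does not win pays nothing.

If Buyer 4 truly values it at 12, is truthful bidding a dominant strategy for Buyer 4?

No

Consider the case where Buyer 1 bids 5, Buyer 2 bids 5, Buyer 3 bids 5 and Buyer 5 bids 19.
Truthful bid 12: loses, pays 0, utility 0.
Bid 19 instead: wins, pays 5, utility 12 - 5 = 7.
Since 7 > 0, bidding 19 is strictly better here, so truthful bidding is not dominant.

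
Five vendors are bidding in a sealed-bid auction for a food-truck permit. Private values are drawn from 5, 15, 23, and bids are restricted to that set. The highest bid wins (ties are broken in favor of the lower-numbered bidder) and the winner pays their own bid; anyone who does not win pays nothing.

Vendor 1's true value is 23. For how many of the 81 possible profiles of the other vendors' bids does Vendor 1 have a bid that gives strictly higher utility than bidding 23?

Others bid (5, 5, 5, 5): truth gives 0; bid 5 gives 18 > 0. Violating.
Others bid (5, 5, 5, 15): truth gives 0; bid 15 gives 8 > 0. Violating.
Others bid (5, 5, 15, 5): truth gives 0; bid 15 gives 8 > 0. Violating.
Others bid (5, 5, 15, 15): truth gives 0; bid 15 gives 8 > 0. Violating.
Others bid (5, 5, 5, 23): truth gives 0; no alternative beats it.
Others bid (5, 5, 15, 23): truth gives 0; no alternative beats it.
(Checking all 81 profiles: 16 have a profitable deviation, 65 do not.)

16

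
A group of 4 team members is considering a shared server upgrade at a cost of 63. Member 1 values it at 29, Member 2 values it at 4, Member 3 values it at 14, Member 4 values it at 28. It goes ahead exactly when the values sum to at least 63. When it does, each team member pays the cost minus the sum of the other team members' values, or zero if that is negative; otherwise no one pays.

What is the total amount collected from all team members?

Total value 75 ≥ cost 63, so it is built.
Member 1: others sum to 46; max(0, 63 - 46) = 17.
Member 2: others sum to 71; max(0, 63 - 71) = 0.
Member 3: others sum to 61; max(0, 63 - 61) = 2.
Member 4: others sum to 47; max(0, 63 - 47) = 16.
Total collected = 17 + 0 + 2 + 16 = 35.

35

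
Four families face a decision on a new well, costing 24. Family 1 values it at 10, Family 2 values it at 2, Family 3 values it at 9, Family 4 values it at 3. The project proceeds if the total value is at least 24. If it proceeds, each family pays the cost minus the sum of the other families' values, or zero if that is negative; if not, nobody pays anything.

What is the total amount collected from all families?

Total value 24 ≥ cost 24, so it is built.
Family 1: others sum to 14; max(0, 24 - 14) = 10.
Family 2: others sum to 22; max(0, 24 - 22) = 2.
Family 3: others sum to 15; max(0, 24 - 15) = 9.
Family 4: others sum to 21; max(0, 24 - 21) = 3.
Total collected = 10 + 2 + 9 + 3 = 24.

24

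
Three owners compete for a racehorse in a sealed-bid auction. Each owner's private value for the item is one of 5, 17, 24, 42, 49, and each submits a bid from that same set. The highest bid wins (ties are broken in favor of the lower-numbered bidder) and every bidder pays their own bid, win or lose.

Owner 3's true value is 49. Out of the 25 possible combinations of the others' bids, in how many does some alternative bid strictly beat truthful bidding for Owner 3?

Others bid (5, 5): truth gives 0; bid 17 gives 32 > 0. Violating.
Others bid (5, 17): truth gives 0; bid 24 gives 25 > 0. Violating.
Others bid (5, 24): truth gives 0; bid 42 gives 7 > 0. Violating.
Others bid (5, 49): truth gives -49; bid 5 gives -5 > -49. Violating.
Others bid (5, 42): truth gives 0; no alternative beats it.
Others bid (17, 42): truth gives 0; no alternative beats it.
(Checking all 25 profiles: 18 have a profitable deviation, 7 do not.)

18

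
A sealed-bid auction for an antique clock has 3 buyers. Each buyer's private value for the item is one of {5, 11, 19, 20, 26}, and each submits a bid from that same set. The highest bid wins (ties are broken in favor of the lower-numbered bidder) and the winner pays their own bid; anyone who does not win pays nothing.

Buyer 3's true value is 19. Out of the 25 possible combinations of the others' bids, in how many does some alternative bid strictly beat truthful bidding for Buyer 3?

1

Others bid (5, 5): truth gives 0; bid 11 gives 8 > 0. Violating.
Others bid (5, 11): truth gives 0; no alternative beats it.
Others bid (5, 19): truth gives 0; no alternative beats it.
(Checking all 25 profiles: 1 has a profitable deviation, 24 do not.)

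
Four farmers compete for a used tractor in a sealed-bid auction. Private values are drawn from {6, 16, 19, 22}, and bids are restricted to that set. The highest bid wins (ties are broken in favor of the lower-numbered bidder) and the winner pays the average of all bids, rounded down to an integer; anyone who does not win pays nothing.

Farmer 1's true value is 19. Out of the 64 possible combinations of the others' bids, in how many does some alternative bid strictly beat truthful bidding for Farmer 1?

22

Others bid (6, 6, 6): truth gives 10; bid 6 gives 13 > 10. Violating.
Others bid (6, 6, 22): truth gives 0; bid 22 gives 5 > 0. Violating.
Others bid (6, 16, 16): truth gives 5; bid 16 gives 6 > 5. Violating.
Others bid (6, 16, 22): truth gives 0; bid 22 gives 3 > 0. Violating.
Others bid (6, 6, 16): truth gives 8; no alternative beats it.
Others bid (6, 6, 19): truth gives 7; no alternative beats it.
(Checking all 64 profiles: 22 have a profitable deviation, 42 do not.)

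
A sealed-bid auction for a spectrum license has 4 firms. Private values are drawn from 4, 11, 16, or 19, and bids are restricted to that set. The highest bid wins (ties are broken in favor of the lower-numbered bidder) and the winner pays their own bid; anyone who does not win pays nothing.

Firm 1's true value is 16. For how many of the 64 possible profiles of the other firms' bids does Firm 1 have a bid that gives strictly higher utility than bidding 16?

Others bid (4, 4, 4): truth gives 0; bid 4 gives 12 > 0. Violating.
Others bid (4, 4, 11): truth gives 0; bid 11 gives 5 > 0. Violating.
Others bid (4, 11, 4): truth gives 0; bid 11 gives 5 > 0. Violating.
Others bid (4, 11, 11): truth gives 0; bid 11 gives 5 > 0. Violating.
Others bid (4, 4, 16): truth gives 0; no alternative beats it.
Others bid (4, 4, 19): truth gives 0; no alternative beats it.
(Checking all 64 profiles: 8 have a profitable deviation, 56 do not.)

8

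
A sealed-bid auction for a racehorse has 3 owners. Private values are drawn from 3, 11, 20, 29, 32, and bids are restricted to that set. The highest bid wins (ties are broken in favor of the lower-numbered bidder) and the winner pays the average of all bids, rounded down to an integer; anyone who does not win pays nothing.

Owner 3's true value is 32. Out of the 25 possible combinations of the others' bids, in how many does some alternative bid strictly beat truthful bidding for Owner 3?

Others bid (3, 3): truth gives 20; bid 11 gives 27 > 20. Violating.
Others bid (3, 11): truth gives 17; bid 20 gives 21 > 17. Violating.
Others bid (3, 20): truth gives 14; bid 29 gives 15 > 14. Violating.
Others bid (11, 3): truth gives 17; bid 20 gives 21 > 17. Violating.
Others bid (3, 29): truth gives 11; no alternative beats it.
Others bid (3, 32): truth gives 0; no alternative beats it.
(Checking all 25 profiles: 9 have a profitable deviation, 16 do not.)

9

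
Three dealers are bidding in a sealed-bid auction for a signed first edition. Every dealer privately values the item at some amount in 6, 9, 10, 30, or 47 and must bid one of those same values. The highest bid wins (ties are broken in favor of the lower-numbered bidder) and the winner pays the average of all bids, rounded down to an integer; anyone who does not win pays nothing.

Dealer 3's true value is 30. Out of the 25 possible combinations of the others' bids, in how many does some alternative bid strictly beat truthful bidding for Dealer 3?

Others bid (6, 6): truth gives 16; bid 9 gives 23 > 16. Violating.
Others bid (6, 9): truth gives 15; bid 10 gives 22 > 15. Violating.
Others bid (6, 30): truth gives 0; bid 47 gives 3 > 0. Violating.
Others bid (9, 6): truth gives 15; bid 10 gives 22 > 15. Violating.
Others bid (6, 10): truth gives 15; no alternative beats it.
Others bid (6, 47): truth gives 0; no alternative beats it.
(Checking all 25 profiles: 10 have a profitable deviation, 15 do not.)

10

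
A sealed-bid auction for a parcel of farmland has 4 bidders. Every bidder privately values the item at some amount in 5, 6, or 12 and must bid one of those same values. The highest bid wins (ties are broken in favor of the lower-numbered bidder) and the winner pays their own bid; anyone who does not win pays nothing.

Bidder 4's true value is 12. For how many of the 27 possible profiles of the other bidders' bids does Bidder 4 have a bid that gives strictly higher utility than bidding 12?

Others bid (5, 5, 5): truth gives 0; bid 6 gives 6 > 0. Violating.
Others bid (5, 5, 6): truth gives 0; no alternative beats it.
Others bid (5, 5, 12): truth gives 0; no alternative beats it.
(Checking all 27 profiles: 1 has a profitable deviation, 26 do not.)

1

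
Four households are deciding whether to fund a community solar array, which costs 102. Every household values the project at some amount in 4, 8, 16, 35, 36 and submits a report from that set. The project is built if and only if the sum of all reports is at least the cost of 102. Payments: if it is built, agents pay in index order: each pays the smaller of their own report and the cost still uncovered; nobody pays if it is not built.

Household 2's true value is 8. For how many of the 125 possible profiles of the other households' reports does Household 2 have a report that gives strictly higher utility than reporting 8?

Others report (35, 35, 35): truth gives 0; report 4 gives 4 > 0. Violating.
Others report (35, 35, 36): truth gives 0; report 4 gives 4 > 0. Violating.
Others report (35, 36, 35): truth gives 0; report 4 gives 4 > 0. Violating.
Others report (35, 36, 36): truth gives 0; report 4 gives 4 > 0. Violating.
Others report (4, 4, 4): truth gives 0; no alternative beats it.
Others report (4, 4, 8): truth gives 0; no alternative beats it.
(Checking all 125 profiles: 8 have a profitable deviation, 117 do not.)

8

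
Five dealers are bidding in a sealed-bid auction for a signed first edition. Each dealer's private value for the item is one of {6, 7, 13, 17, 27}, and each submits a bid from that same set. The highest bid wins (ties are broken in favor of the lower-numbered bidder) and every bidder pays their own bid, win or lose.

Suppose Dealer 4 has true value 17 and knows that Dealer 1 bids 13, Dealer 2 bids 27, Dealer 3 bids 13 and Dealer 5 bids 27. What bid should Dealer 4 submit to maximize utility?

Bid 6: loses but pays 6, utility -6.
Bid 7: loses but pays 7, utility -7.
Bid 13: loses but pays 13, utility -13.
Bid 17: loses but pays 17, utility -17.
Bid 27: loses but pays 27, utility -27.
The best choice is 6 with utility -6.

6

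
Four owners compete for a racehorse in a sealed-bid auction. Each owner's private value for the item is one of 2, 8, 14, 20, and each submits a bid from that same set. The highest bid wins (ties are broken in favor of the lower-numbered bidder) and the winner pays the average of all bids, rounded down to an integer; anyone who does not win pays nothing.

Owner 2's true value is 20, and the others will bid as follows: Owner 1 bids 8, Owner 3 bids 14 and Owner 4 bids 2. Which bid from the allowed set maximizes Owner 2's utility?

14

Bid 2: loses, pays 0, utility 0.
Bid 8: loses, pays 0, utility 0.
Bid 14: wins, pays 9, utility 20 - 9 = 11.
Bid 20: wins, pays 11, utility 20 - 11 = 9.
The best choice is 14 with utility 11.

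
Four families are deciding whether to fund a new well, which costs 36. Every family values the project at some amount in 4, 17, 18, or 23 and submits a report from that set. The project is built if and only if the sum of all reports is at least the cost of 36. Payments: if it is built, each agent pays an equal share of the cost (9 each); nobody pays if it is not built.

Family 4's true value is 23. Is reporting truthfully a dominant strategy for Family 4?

Check each profile of the others' reports and compare truth against every alternative report.
Others report (4, 4, 17): truth gives 14, best alternative gives 14.
Others report (4, 4, 18): truth gives 14, best alternative gives 14.
Others report (4, 4, 23): truth gives 14, best alternative gives 14.
Others report (4, 17, 4): truth gives 14, best alternative gives 14.
Others report (4, 17, 17): truth gives 14, best alternative gives 14.
Others report (4, 17, 18): truth gives 14, best alternative gives 14.
(Remaining 58 profiles checked similarly; truth is weakly best in each.)
In every case the truthful report is at least as good as any alternative, so it is a dominant strategy.

Yes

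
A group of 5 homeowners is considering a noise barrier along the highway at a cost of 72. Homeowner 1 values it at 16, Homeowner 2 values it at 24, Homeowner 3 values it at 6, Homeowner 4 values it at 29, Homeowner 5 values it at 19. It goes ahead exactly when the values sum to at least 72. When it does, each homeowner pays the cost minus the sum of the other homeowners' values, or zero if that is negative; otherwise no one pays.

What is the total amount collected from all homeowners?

Total value 94 ≥ cost 72, so it is built.
Homeowner 1: others sum to 78; max(0, 72 - 78) = 0.
Homeowner 2: others sum to 70; max(0, 72 - 70) = 2.
Homeowner 3: others sum to 88; max(0, 72 - 88) = 0.
Homeowner 4: others sum to 65; max(0, 72 - 65) = 7.
Homeowner 5: others sum to 75; max(0, 72 - 75) = 0.
Total collected = 0 + 2 + 0 + 7 + 0 = 9.

9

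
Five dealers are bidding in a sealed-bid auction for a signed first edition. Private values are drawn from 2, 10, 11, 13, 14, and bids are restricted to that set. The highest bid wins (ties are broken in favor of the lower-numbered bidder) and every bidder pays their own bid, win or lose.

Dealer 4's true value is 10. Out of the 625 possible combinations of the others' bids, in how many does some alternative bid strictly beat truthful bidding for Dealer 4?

623

Others bid (2, 2, 2, 11): truth gives -10; bid 11 gives -1 > -10. Violating.
Others bid (2, 2, 2, 13): truth gives -10; bid 2 gives -2 > -10. Violating.
Others bid (2, 2, 2, 14): truth gives -10; bid 2 gives -2 > -10. Violating.
Others bid (2, 2, 10, 2): truth gives -10; bid 11 gives -1 > -10. Violating.
Others bid (2, 2, 2, 2): truth gives 0; no alternative beats it.
Others bid (2, 2, 2, 10): truth gives 0; no alternative beats it.
(Checking all 625 profiles: 623 have a profitable deviation, 2 do not.)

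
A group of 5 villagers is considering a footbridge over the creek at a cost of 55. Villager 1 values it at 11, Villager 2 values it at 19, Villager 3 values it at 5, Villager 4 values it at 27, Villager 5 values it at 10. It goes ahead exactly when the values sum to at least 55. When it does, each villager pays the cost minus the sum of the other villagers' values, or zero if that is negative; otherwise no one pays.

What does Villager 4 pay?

Total value 72 ≥ cost 55, so the project is built.
The other villagers' values sum to 45.
Cost minus that sum is 55 - 45 = 10.

10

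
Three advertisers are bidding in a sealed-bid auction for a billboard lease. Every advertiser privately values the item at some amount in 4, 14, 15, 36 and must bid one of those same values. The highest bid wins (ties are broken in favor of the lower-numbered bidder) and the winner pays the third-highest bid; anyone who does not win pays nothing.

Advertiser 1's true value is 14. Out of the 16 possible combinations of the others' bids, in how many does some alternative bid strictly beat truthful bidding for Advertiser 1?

4

Others bid (4, 15): truth gives 0; bid 15 gives 10 > 0. Violating.
Others bid (4, 36): truth gives 0; bid 36 gives 10 > 0. Violating.
Others bid (15, 4): truth gives 0; bid 15 gives 10 > 0. Violating.
Others bid (36, 4): truth gives 0; bid 36 gives 10 > 0. Violating.
Others bid (4, 4): truth gives 10; no alternative beats it.
Others bid (4, 14): truth gives 10; no alternative beats it.
(Checking all 16 profiles: 4 have a profitable deviation, 12 do not.)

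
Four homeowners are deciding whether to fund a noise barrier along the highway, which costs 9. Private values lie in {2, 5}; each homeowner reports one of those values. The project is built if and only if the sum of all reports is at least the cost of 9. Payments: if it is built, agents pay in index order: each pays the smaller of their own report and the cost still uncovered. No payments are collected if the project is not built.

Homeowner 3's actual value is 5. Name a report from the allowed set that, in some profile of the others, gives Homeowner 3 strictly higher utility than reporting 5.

2

Suppose Homeowner 1 reports 2, Homeowner 2 reports 2 and Homeowner 4 reports 5.
Report 5: project built, pays 5, utility 5 - 5 = 0.
Report 2: project built, pays 2, utility 5 - 2 = 3.
So reporting 2 beats truth here (3 > 0).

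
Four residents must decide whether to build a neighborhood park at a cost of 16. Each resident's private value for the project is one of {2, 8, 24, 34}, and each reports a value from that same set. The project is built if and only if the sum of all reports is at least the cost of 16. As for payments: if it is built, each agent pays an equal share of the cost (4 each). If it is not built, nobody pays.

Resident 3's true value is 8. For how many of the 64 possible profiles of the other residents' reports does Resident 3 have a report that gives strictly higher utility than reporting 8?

Others report (2, 2, 2): truth gives 0; report 24 gives 4 > 0. Violating.
Others report (2, 2, 8): truth gives 4; no alternative beats it.
Others report (2, 2, 24): truth gives 4; no alternative beats it.
(Checking all 64 profiles: 1 has a profitable deviation, 63 do not.)

1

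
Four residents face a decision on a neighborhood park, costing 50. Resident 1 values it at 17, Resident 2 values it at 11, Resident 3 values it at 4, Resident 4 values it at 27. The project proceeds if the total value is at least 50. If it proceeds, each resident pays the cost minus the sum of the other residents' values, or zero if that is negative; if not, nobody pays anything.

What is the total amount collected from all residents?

28

Total value 59 ≥ cost 50, so it is built.
Resident 1: others sum to 42; max(0, 50 - 42) = 8.
Resident 2: others sum to 48; max(0, 50 - 48) = 2.
Resident 3: others sum to 55; max(0, 50 - 55) = 0.
Resident 4: others sum to 32; max(0, 50 - 32) = 18.
Total collected = 8 + 2 + 0 + 18 = 28.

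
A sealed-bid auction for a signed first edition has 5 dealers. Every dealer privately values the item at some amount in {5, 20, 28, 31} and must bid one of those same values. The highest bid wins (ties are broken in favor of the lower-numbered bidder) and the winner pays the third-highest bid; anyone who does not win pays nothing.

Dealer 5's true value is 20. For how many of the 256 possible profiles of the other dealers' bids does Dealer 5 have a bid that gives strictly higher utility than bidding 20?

Others bid (5, 5, 5, 20): truth gives 0; bid 28 gives 15 > 0. Violating.
Others bid (5, 5, 5, 28): truth gives 0; bid 31 gives 15 > 0. Violating.
Others bid (5, 5, 20, 5): truth gives 0; bid 28 gives 15 > 0. Violating.
Others bid (5, 5, 28, 5): truth gives 0; bid 31 gives 15 > 0. Violating.
Others bid (5, 5, 5, 5): truth gives 15; no alternative beats it.
Others bid (5, 5, 5, 31): truth gives 0; no alternative beats it.
(Checking all 256 profiles: 8 have a profitable deviation, 248 do not.)

8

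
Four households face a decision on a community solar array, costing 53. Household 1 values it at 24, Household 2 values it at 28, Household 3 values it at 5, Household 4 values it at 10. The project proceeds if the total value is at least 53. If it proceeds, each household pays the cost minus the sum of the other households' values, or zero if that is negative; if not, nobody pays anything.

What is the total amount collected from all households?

24

Total value 67 ≥ cost 53, so it is built.
Household 1: others sum to 43; max(0, 53 - 43) = 10.
Household 2: others sum to 39; max(0, 53 - 39) = 14.
Household 3: others sum to 62; max(0, 53 - 62) = 0.
Household 4: others sum to 57; max(0, 53 - 57) = 0.
Total collected = 10 + 14 + 0 + 0 = 24.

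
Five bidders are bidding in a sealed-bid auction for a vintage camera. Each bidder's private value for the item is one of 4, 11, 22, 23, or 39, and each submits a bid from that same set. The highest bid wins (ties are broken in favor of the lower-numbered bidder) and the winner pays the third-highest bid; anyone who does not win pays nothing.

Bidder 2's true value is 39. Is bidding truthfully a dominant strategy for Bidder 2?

Yes

Check each profile of the others' bids and compare truth against every alternative bid.
Others bid (4, 4, 4, 39): truth gives 35, best alternative gives 0.
Others bid (4, 4, 39, 4): truth gives 35, best alternative gives 0.
Others bid (4, 39, 4, 4): truth gives 35, best alternative gives 0.
Others bid (23, 4, 4, 4): truth gives 35, best alternative gives 0.
Others bid (4, 4, 11, 39): truth gives 28, best alternative gives 0.
Others bid (4, 4, 39, 11): truth gives 28, best alternative gives 0.
(Remaining 619 profiles checked similarly; truth is weakly best in each.)
In every case the truthful bid is at least as good as any alternative, so it is a dominant strategy.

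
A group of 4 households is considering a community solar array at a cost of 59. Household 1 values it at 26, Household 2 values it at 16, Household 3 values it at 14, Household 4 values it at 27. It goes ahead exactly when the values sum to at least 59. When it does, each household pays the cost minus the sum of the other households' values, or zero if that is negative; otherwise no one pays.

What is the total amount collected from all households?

Total value 83 ≥ cost 59, so it is built.
Household 1: others sum to 57; max(0, 59 - 57) = 2.
Household 2: others sum to 67; max(0, 59 - 67) = 0.
Household 3: others sum to 69; max(0, 59 - 69) = 0.
Household 4: others sum to 56; max(0, 59 - 56) = 3.
Total collected = 2 + 0 + 0 + 3 = 5.

5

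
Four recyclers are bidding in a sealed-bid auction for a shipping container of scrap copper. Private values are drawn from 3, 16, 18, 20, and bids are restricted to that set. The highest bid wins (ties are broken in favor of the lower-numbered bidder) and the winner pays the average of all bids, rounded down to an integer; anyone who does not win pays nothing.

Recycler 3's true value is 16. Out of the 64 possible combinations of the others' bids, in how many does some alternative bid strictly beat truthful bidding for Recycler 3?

Others bid (3, 3, 18): truth gives 0; bid 18 gives 6 > 0. Violating.
Others bid (3, 3, 20): truth gives 0; bid 20 gives 5 > 0. Violating.
Others bid (3, 16, 3): truth gives 0; bid 18 gives 6 > 0. Violating.
Others bid (3, 16, 16): truth gives 0; bid 18 gives 3 > 0. Violating.
Others bid (3, 3, 3): truth gives 10; no alternative beats it.
Others bid (3, 3, 16): truth gives 7; no alternative beats it.
(Checking all 64 profiles: 22 have a profitable deviation, 42 do not.)

22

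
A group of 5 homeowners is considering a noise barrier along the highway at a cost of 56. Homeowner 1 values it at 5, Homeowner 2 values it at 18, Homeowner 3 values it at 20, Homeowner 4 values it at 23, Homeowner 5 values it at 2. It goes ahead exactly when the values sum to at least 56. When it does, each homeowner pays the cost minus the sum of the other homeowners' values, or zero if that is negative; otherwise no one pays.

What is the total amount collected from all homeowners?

Total value 68 ≥ cost 56, so it is built.
Homeowner 1: others sum to 63; max(0, 56 - 63) = 0.
Homeowner 2: others sum to 50; max(0, 56 - 50) = 6.
Homeowner 3: others sum to 48; max(0, 56 - 48) = 8.
Homeowner 4: others sum to 45; max(0, 56 - 45) = 11.
Homeowner 5: others sum to 66; max(0, 56 - 66) = 0.
Total collected = 0 + 6 + 8 + 11 + 0 = 25.

25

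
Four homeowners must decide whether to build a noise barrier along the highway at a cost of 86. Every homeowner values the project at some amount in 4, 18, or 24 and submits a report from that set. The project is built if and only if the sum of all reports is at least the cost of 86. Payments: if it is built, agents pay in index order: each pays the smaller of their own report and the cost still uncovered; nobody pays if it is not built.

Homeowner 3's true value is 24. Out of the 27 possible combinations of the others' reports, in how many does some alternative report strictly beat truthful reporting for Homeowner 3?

Others report (24, 24, 24): truth gives 0; report 18 gives 6 > 0. Violating.
Others report (4, 4, 4): truth gives 0; no alternative beats it.
Others report (4, 4, 18): truth gives 0; no alternative beats it.
(Checking all 27 profiles: 1 has a profitable deviation, 26 do not.)

1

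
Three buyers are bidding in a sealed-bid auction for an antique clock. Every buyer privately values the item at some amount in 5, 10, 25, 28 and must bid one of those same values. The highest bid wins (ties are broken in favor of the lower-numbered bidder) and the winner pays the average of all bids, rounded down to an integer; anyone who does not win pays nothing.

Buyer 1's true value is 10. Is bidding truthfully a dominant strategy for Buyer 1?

No

Consider the case where Buyer 2 bids 5 and Buyer 3 bids 5.
Truthful bid 10: wins, pays 6, utility 10 - 6 = 4.
Bid 5 instead: wins, pays 5, utility 10 - 5 = 5.
Since 5 > 4, bidding 5 is strictly better here, so truthful bidding is not dominant.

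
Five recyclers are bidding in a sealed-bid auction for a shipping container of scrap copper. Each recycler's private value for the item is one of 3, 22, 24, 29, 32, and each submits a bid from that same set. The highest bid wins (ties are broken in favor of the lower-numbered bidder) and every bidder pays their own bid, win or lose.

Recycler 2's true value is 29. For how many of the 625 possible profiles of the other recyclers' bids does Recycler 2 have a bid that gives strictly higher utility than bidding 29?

Others bid (3, 3, 3, 3): truth gives 0; bid 22 gives 7 > 0. Violating.
Others bid (3, 3, 3, 22): truth gives 0; bid 22 gives 7 > 0. Violating.
Others bid (3, 3, 3, 24): truth gives 0; bid 24 gives 5 > 0. Violating.
Others bid (3, 3, 3, 32): truth gives -29; bid 3 gives -3 > -29. Violating.
Others bid (3, 3, 3, 29): truth gives 0; no alternative beats it.
Others bid (3, 3, 22, 29): truth gives 0; no alternative beats it.
(Checking all 625 profiles: 487 have a profitable deviation, 138 do not.)

487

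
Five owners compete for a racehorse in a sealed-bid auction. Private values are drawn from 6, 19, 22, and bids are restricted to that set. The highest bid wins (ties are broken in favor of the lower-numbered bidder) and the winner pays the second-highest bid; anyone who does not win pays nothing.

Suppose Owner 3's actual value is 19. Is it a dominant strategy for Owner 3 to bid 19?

Yes

Check each profile of the others' bids and compare truth against every alternative bid.
Others bid (6, 6, 6, 6): truth gives 13, best alternative gives 13.
Others bid (6, 6, 6, 19): truth gives 0, best alternative gives 0.
Others bid (6, 6, 6, 22): truth gives 0, best alternative gives 0.
Others bid (6, 6, 19, 6): truth gives 0, best alternative gives 0.
Others bid (6, 6, 19, 19): truth gives 0, best alternative gives 0.
Others bid (6, 6, 19, 22): truth gives 0, best alternative gives 0.
(Remaining 75 profiles checked similarly; truth is weakly best in each.)
In every case the truthful bid is at least as good as any alternative, so it is a dominant strategy.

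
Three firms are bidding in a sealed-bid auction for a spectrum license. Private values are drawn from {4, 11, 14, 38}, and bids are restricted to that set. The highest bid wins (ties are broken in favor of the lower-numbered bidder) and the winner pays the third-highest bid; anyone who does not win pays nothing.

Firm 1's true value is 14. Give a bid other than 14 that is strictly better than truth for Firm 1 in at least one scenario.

Suppose Firm 2 bids 4 and Firm 3 bids 38.
Bid 14: loses, pays 0, utility 0.
Bid 38: wins, pays 4, utility 14 - 4 = 10.
So bidding 38 beats truth here (10 > 0).

38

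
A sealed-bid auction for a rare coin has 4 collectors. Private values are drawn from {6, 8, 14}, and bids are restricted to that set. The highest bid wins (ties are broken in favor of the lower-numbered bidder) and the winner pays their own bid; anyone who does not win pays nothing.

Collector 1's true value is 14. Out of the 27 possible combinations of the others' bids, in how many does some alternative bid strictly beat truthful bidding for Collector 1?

Others bid (6, 6, 6): truth gives 0; bid 6 gives 8 > 0. Violating.
Others bid (6, 6, 8): truth gives 0; bid 8 gives 6 > 0. Violating.
Others bid (6, 8, 6): truth gives 0; bid 8 gives 6 > 0. Violating.
Others bid (6, 8, 8): truth gives 0; bid 8 gives 6 > 0. Violating.
Others bid (6, 6, 14): truth gives 0; no alternative beats it.
Others bid (6, 8, 14): truth gives 0; no alternative beats it.
(Checking all 27 profiles: 8 have a profitable deviation, 19 do not.)

8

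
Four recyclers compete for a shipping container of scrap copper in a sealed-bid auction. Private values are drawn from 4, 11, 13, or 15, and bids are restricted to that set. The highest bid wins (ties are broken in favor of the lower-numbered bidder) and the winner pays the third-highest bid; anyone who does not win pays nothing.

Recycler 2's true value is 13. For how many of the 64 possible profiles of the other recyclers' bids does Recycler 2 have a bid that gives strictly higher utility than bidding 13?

12

Others bid (4, 4, 15): truth gives 0; bid 15 gives 9 > 0. Violating.
Others bid (4, 11, 15): truth gives 0; bid 15 gives 2 > 0. Violating.
Others bid (4, 15, 4): truth gives 0; bid 15 gives 9 > 0. Violating.
Others bid (4, 15, 11): truth gives 0; bid 15 gives 2 > 0. Violating.
Others bid (4, 4, 4): truth gives 9; no alternative beats it.
Others bid (4, 4, 11): truth gives 9; no alternative beats it.
(Checking all 64 profiles: 12 have a profitable deviation, 52 do not.)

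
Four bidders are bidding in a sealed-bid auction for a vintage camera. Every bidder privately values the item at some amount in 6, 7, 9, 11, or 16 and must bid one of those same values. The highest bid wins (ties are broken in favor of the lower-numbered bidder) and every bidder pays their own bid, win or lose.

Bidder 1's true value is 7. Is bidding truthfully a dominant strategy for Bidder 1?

Consider the case where Bidder 2 bids 6, Bidder 3 bids 6 and Bidder 4 bids 6.
Truthful bid 7: wins, pays 7, utility 7 - 7 = 0.
Bid 6 instead: wins, pays 6, utility 7 - 6 = 1.
Since 1 > 0, bidding 6 is strictly better here, so truthful bidding is not dominant.

No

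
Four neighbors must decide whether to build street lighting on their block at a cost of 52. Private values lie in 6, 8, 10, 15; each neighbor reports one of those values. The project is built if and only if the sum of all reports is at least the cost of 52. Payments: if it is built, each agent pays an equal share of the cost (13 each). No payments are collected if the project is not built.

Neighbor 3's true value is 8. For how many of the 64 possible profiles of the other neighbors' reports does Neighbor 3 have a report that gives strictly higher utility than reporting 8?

1

Others report (15, 15, 15): truth gives -5; report 6 gives 0 > -5. Violating.
Others report (6, 6, 6): truth gives 0; no alternative beats it.
Others report (6, 6, 8): truth gives 0; no alternative beats it.
(Checking all 64 profiles: 1 has a profitable deviation, 63 do not.)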